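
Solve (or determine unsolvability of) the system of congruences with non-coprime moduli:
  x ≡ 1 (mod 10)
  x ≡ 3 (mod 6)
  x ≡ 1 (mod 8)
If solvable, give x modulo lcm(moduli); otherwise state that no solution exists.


Moduli 10, 6, 8 are not pairwise coprime, so CRT works modulo lcm(m_i) when all pairwise compatibility conditions hold.
Pairwise compatibility: gcd(m_i, m_j) must divide a_i - a_j for every pair.
Merge one congruence at a time:
  Start: x ≡ 1 (mod 10).
  Combine with x ≡ 3 (mod 6): gcd(10, 6) = 2; 3 - 1 = 2, which IS divisible by 2, so compatible.
    Write x = 1 + 10·t and substitute into x ≡ 3 (mod 6): 10·t ≡ 3 − 1 = 2 (mod 6).
    Divide the congruence (and modulus) by g = 2: 5·t ≡ 1 (mod 3).
    Reduce coefficients mod 3: 2·t ≡ 1 (mod 3).
    The inverse of 2 mod 3 is 2 (since 2·2 = 4 = 1·3 + 1), so t ≡ 2·1 = 2 ≡ 2 (mod 3).
    Then x = 1 + 10·2 = 21, valid modulo lcm(10, 6) = 30: x ≡ 21 (mod 30).
  Combine with x ≡ 1 (mod 8): gcd(30, 8) = 2; 1 - 21 = -20, which IS divisible by 2, so compatible.
    Write x = 21 + 30·t and substitute into x ≡ 1 (mod 8): 30·t ≡ 1 − 21 = -20 (mod 8).
    Divide the congruence (and modulus) by g = 2: 15·t ≡ -10 (mod 4).
    Reduce coefficients mod 4: 3·t ≡ 2 (mod 4).
    The inverse of 3 mod 4 is 3 (since 3·3 = 9 = 2·4 + 1), so t ≡ 3·2 = 6 ≡ 2 (mod 4).
    Then x = 21 + 30·2 = 81, valid modulo lcm(30, 8) = 120: x ≡ 81 (mod 120).
Verify: 81 mod 10 = 1, 81 mod 6 = 3, 81 mod 8 = 1.

x ≡ 81 (mod 120).


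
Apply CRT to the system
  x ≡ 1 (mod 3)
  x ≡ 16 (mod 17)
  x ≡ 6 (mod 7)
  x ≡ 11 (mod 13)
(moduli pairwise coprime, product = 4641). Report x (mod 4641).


Product of moduli M = 3 · 17 · 7 · 13 = 4641.
Merge one congruence at a time:
  Start: x ≡ 1 (mod 3).
  Combine with x ≡ 16 (mod 17); new modulus lcm = 51.
    Write x = 1 + 3·t and substitute into x ≡ 16 (mod 17): 3·t ≡ 16 − 1 = 15 (mod 17).
    The inverse of 3 mod 17 is 6 (since 3·6 = 18 = 1·17 + 1), so t ≡ 6·15 = 90 ≡ 5 (mod 17).
    Then x = 1 + 3·5 = 16, valid modulo lcm(3, 17) = 51: x ≡ 16 (mod 51).
  Combine with x ≡ 6 (mod 7); new modulus lcm = 357.
    Write x = 16 + 51·t and substitute into x ≡ 6 (mod 7): 51·t ≡ 6 − 16 = -10 (mod 7).
    Reduce coefficients mod 7: 2·t ≡ 4 (mod 7).
    The inverse of 2 mod 7 is 4 (since 2·4 = 8 = 1·7 + 1), so t ≡ 4·4 = 16 ≡ 2 (mod 7).
    Then x = 16 + 51·2 = 118, valid modulo lcm(51, 7) = 357: x ≡ 118 (mod 357).
  Combine with x ≡ 11 (mod 13); new modulus lcm = 4641.
    Write x = 118 + 357·t and substitute into x ≡ 11 (mod 13): 357·t ≡ 11 − 118 = -107 (mod 13).
    Reduce coefficients mod 13: 6·t ≡ 10 (mod 13).
    The inverse of 6 mod 13 is 11 (since 6·11 = 66 = 5·13 + 1), so t ≡ 11·10 = 110 ≡ 6 (mod 13).
    Then x = 118 + 357·6 = 2260, valid modulo lcm(357, 13) = 4641: x ≡ 2260 (mod 4641).
Verify against each original: 2260 mod 3 = 1, 2260 mod 17 = 16, 2260 mod 7 = 6, 2260 mod 13 = 11.

x ≡ 2260 (mod 4641).


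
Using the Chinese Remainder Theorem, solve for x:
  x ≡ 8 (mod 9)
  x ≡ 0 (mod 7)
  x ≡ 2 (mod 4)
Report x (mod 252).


Moduli 9, 7, 4 are pairwise coprime; by CRT there is a unique solution modulo M = 9 · 7 · 4 = 252.
Solve pairwise, accumulating the modulus:
  Start with x ≡ 8 (mod 9).
  Combine with x ≡ 0 (mod 7): since gcd(9, 7) = 1, we get a unique residue mod 63.
    Write x = 8 + 9·t and substitute into x ≡ 0 (mod 7): 9·t ≡ 0 − 8 = -8 (mod 7).
    Reduce coefficients mod 7: 2·t ≡ 6 (mod 7).
    The inverse of 2 mod 7 is 4 (since 2·4 = 8 = 1·7 + 1), so t ≡ 4·6 = 24 ≡ 3 (mod 7).
    Then x = 8 + 9·3 = 35, valid modulo lcm(9, 7) = 63: x ≡ 35 (mod 63).
  Combine with x ≡ 2 (mod 4): since gcd(63, 4) = 1, we get a unique residue mod 252.
    Write x = 35 + 63·t and substitute into x ≡ 2 (mod 4): 63·t ≡ 2 − 35 = -33 (mod 4).
    Reduce coefficients mod 4: 3·t ≡ 3 (mod 4).
    The inverse of 3 mod 4 is 3 (since 3·3 = 9 = 2·4 + 1), so t ≡ 3·3 = 9 ≡ 1 (mod 4).
    Then x = 35 + 63·1 = 98, valid modulo lcm(63, 4) = 252: x ≡ 98 (mod 252).
Verify: 98 mod 9 = 8 ✓, 98 mod 7 = 0 ✓, 98 mod 4 = 2 ✓.

x ≡ 98 (mod 252).


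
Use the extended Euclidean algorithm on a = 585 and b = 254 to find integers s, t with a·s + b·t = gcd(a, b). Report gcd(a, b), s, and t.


Euclidean algorithm on (585, 254) — divide until remainder is 0:
  585 = 2 · 254 + 77
  254 = 3 · 77 + 23
  77 = 3 · 23 + 8
  23 = 2 · 8 + 7
  8 = 1 · 7 + 1
  7 = 7 · 1 + 0
gcd(585, 254) = 1.
Track Bezout coefficients alongside the remainders: start with r₀ = 585 = a·1 + b·0 (s = 1, t = 0) and r₁ = 254 = a·0 + b·1 (s = 0, t = 1); each new remainder r_{k+1} = r_{k-1} − q_k·r_k inherits s_{k+1} = s_{k-1} − q_k·s_k, t_{k+1} = t_{k-1} − q_k·t_k, so r_k = a·s_k + b·t_k at every step:
  q = 2: r = 77, s = 1 − 2·0 = 1, t = 0 − 2·1 = -2  (check: 585·1 + 254·(-2) = 77)
  q = 3: r = 23, s = 0 − 3·1 = -3, t = 1 − 3·(-2) = 7  (check: 585·(-3) + 254·7 = 23)
  q = 3: r = 8, s = 1 − 3·(-3) = 10, t = -2 − 3·7 = -23  (check: 585·10 + 254·(-23) = 8)
  q = 2: r = 7, s = -3 − 2·10 = -23, t = 7 − 2·(-23) = 53  (check: 585·(-23) + 254·53 = 7)
  q = 1: r = 1, s = 10 − 1·(-23) = 33, t = -23 − 1·53 = -76  (check: 585·33 + 254·(-76) = 1)
The row with r = 1 (the gcd) gives the Bezout coefficients s = 33, t = -76.
Result: 585 · (33) + 254 · (-76) = 1.

gcd(585, 254) = 1; s = 33, t = -76 (check: 585·33 + 254·(-76) = 1).


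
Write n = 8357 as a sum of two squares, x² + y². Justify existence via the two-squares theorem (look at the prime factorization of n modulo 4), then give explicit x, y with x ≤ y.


Step 1: Factor n = 8357 = 61 · 137.
Step 2: Check the mod-4 condition on each prime factor: 61 ≡ 1 (mod 4), exponent 1; 137 ≡ 1 (mod 4), exponent 1.
All primes ≡ 3 (mod 4) appear to even exponent (or don't appear), so by the two-squares theorem n IS expressible as a sum of two squares.
Step 3: Build a representation. Here n = 61 · 137 is a product of primes ≡ 1 (mod 4). Each prime p ≡ 1 (mod 4) is itself a sum of two squares; find a² by testing p − a² for a perfect square:
  61: 61 − 1² = 60, 61 − 2² = 57, 61 − 3² = 52, 61 − 4² = 45, 61 − 5² = 36 = 6² ⇒ 61 = 5² + 6².
  137: 137 − 1² = 136, 137 − 2² = 133, 137 − 3² = 128, 137 − 4² = 121 = 11² ⇒ 137 = 4² + 11².
  Combine using the Brahmagupta–Fibonacci identity (a² + b²)(c² + d²) = (ac − bd)² + (ad + bc)² = (ac + bd)² + (ad − bc)²:
  61 · 137 = 8357: from (5² + 6²)(4² + 11²), take (5·4 − 6·11, 5·11 + 6·4) = (20 − 66, 55 + 24) = (-46, 79); dropping signs (only squares matter) gives (46, 79); check 46² + 79² = 2116 + 6241 = 8357 ✓.
Step 4: Order so x ≤ y and verify: 46² + 79² = 2116 + 6241 = 8357 = n. ✓

n = 8357 = 46² + 79² (one valid representation with x ≤ y).


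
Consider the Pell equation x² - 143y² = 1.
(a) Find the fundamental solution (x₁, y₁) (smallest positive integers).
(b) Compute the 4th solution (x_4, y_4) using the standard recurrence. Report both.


Step 1: Find the fundamental solution (x₁, y₁) of x² - 143y² = 1.
  Expand √143 as a continued fraction. a₀ = ⌊√143⌋ = 11; iterate m_{k+1} = d_k·a_k − m_k, d_{k+1} = (143 − m_{k+1}²)/d_k, a_{k+1} = ⌊(a₀ + m_{k+1})/d_{k+1}⌋ (starting m₀ = 0, d₀ = 1), with convergents p_k = a_k·p_{k-1} + p_{k-2}, q_k = a_k·q_{k-1} + q_{k-2} (p₋₁ = 1, q₋₁ = 0):
  k = 0: a₀ = 11; p₀/q₀ = 11/1; p₀² − 143·q₀² = 121 − 143 = -22.
  k = 1: m = 11, d = 22, a = ⌊(11 + 11)/22⌋ = 1; p/q = (1·11 + 1)/(1·1 + 0) = 12/1; p² − 143·q² = 144 − 143 = 1.
  The first convergent with p² − 143·q² = 1 gives the fundamental solution (x₁, y₁) = (12, 1).
Step 2: Apply the recurrence (x_{n+1}, y_{n+1}) = (x₁x_n + 143y₁y_n, x₁y_n + y₁x_n) repeatedly.
  From (x_1, y_1) = (12, 1): x_2 = 12·12 + 143·1·1 = 287; y_2 = 12·1 + 1·12 = 24.
  From (x_2, y_2) = (287, 24): x_3 = 12·287 + 143·1·24 = 6876; y_3 = 12·24 + 1·287 = 575.
  From (x_3, y_3) = (6876, 575): x_4 = 12·6876 + 143·1·575 = 164737; y_4 = 12·575 + 1·6876 = 13776.
Step 3: Verify x_4² - 143·y_4² = 27138279169 - 27138279168 = 1 (should be 1). ✓

(x_1, y_1) = (12, 1); (x_4, y_4) = (164737, 13776).


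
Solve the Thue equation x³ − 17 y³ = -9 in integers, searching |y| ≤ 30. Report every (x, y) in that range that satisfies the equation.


The equation is x³ - 17y³ = -9. For fixed y, x³ = 17·y³ − 9, so a solution requires the RHS to be a perfect cube.
Strategy: iterate y from -30 to 30, compute RHS = 17·y³ − 9, and check whether it is a (positive or negative) perfect cube.
Check small values of y:
  y = 0: RHS = -9 is not a perfect cube.
  y = 1: RHS = 8 = (2)³ ⇒ x = 2 works.
  y = -1: RHS = -26 is not a perfect cube.
  y = 2: RHS = 127 is not a perfect cube.
  y = -2: RHS = -145 is not a perfect cube.
  y = 3: RHS = 450 is not a perfect cube.
  y = -3: RHS = -468 is not a perfect cube.
Continuing the search up to |y| = 30 finds no further solutions beyond those listed.
Collected solutions: (2, 1).

Solutions (with |y| ≤ 30): (2, 1).


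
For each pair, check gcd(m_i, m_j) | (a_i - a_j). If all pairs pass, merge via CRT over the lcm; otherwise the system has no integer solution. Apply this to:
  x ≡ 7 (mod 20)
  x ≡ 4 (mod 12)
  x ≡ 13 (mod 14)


Moduli 20, 12, 14 are not pairwise coprime, so CRT works modulo lcm(m_i) when all pairwise compatibility conditions hold.
Pairwise compatibility: gcd(m_i, m_j) must divide a_i - a_j for every pair.
Merge one congruence at a time:
  Start: x ≡ 7 (mod 20).
  Combine with x ≡ 4 (mod 12): gcd(20, 12) = 4, and 4 - 7 = -3 is NOT divisible by 4.
    ⇒ system is inconsistent (no integer solution).

No solution (the system is inconsistent).


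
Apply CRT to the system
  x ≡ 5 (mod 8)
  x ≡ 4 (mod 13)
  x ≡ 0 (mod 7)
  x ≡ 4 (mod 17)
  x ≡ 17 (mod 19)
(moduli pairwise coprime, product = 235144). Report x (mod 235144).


Product of moduli M = 8 · 13 · 7 · 17 · 19 = 235144.
Merge one congruence at a time:
  Start: x ≡ 5 (mod 8).
  Combine with x ≡ 4 (mod 13); new modulus lcm = 104.
    Write x = 5 + 8·t and substitute into x ≡ 4 (mod 13): 8·t ≡ 4 − 5 = -1 (mod 13).
    Reduce coefficients mod 13: 8·t ≡ 12 (mod 13).
    The inverse of 8 mod 13 is 5 (since 8·5 = 40 = 3·13 + 1), so t ≡ 5·12 = 60 ≡ 8 (mod 13).
    Then x = 5 + 8·8 = 69, valid modulo lcm(8, 13) = 104: x ≡ 69 (mod 104).
  Combine with x ≡ 0 (mod 7); new modulus lcm = 728.
    Write x = 69 + 104·t and substitute into x ≡ 0 (mod 7): 104·t ≡ 0 − 69 = -69 (mod 7).
    Reduce coefficients mod 7: 6·t ≡ 1 (mod 7).
    The inverse of 6 mod 7 is 6 (since 6·6 = 36 = 5·7 + 1), so t ≡ 6·1 = 6 ≡ 6 (mod 7).
    Then x = 69 + 104·6 = 693, valid modulo lcm(104, 7) = 728: x ≡ 693 (mod 728).
  Combine with x ≡ 4 (mod 17); new modulus lcm = 12376.
    Write x = 693 + 728·t and substitute into x ≡ 4 (mod 17): 728·t ≡ 4 − 693 = -689 (mod 17).
    Reduce coefficients mod 17: 14·t ≡ 8 (mod 17).
    The inverse of 14 mod 17 is 11 (since 14·11 = 154 = 9·17 + 1), so t ≡ 11·8 = 88 ≡ 3 (mod 17).
    Then x = 693 + 728·3 = 2877, valid modulo lcm(728, 17) = 12376: x ≡ 2877 (mod 12376).
  Combine with x ≡ 17 (mod 19); new modulus lcm = 235144.
    Write x = 2877 + 12376·t and substitute into x ≡ 17 (mod 19): 12376·t ≡ 17 − 2877 = -2860 (mod 19).
    Reduce coefficients mod 19: 7·t ≡ 9 (mod 19).
    The inverse of 7 mod 19 is 11 (since 7·11 = 77 = 4·19 + 1), so t ≡ 11·9 = 99 ≡ 4 (mod 19).
    Then x = 2877 + 12376·4 = 52381, valid modulo lcm(12376, 19) = 235144: x ≡ 52381 (mod 235144).
Verify against each original: 52381 mod 8 = 5, 52381 mod 13 = 4, 52381 mod 7 = 0, 52381 mod 17 = 4, 52381 mod 19 = 17.

x ≡ 52381 (mod 235144).


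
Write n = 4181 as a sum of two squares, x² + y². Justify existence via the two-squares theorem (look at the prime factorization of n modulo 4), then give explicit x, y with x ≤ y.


Step 1: Factor n = 4181 = 37 · 113.
Step 2: Check the mod-4 condition on each prime factor: 37 ≡ 1 (mod 4), exponent 1; 113 ≡ 1 (mod 4), exponent 1.
All primes ≡ 3 (mod 4) appear to even exponent (or don't appear), so by the two-squares theorem n IS expressible as a sum of two squares.
Step 3: Build a representation. Here n = 37 · 113 is a product of primes ≡ 1 (mod 4). Each prime p ≡ 1 (mod 4) is itself a sum of two squares; find a² by testing p − a² for a perfect square:
  37: 37 − 1² = 36 = 6² ⇒ 37 = 1² + 6².
  113: 113 − 1² = 112, 113 − 2² = 109, 113 − 3² = 104, 113 − 4² = 97, 113 − 5² = 88, 113 − 6² = 77, 113 − 7² = 64 = 8² ⇒ 113 = 7² + 8².
  Combine using the Brahmagupta–Fibonacci identity (a² + b²)(c² + d²) = (ac − bd)² + (ad + bc)² = (ac + bd)² + (ad − bc)²:
  37 · 113 = 4181: from (1² + 6²)(7² + 8²), take (1·7 − 6·8, 1·8 + 6·7) = (7 − 48, 8 + 42) = (-41, 50); dropping signs (only squares matter) gives (41, 50); check 41² + 50² = 1681 + 2500 = 4181 ✓.
Step 4: Order so x ≤ y and verify: 41² + 50² = 1681 + 2500 = 4181 = n. ✓

n = 4181 = 41² + 50² (one valid representation with x ≤ y).


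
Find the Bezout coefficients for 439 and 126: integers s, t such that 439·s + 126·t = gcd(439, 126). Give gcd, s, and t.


Euclidean algorithm on (439, 126) — divide until remainder is 0:
  439 = 3 · 126 + 61
  126 = 2 · 61 + 4
  61 = 15 · 4 + 1
  4 = 4 · 1 + 0
gcd(439, 126) = 1.
Track Bezout coefficients alongside the remainders: start with r₀ = 439 = a·1 + b·0 (s = 1, t = 0) and r₁ = 126 = a·0 + b·1 (s = 0, t = 1); each new remainder r_{k+1} = r_{k-1} − q_k·r_k inherits s_{k+1} = s_{k-1} − q_k·s_k, t_{k+1} = t_{k-1} − q_k·t_k, so r_k = a·s_k + b·t_k at every step:
  q = 3: r = 61, s = 1 − 3·0 = 1, t = 0 − 3·1 = -3  (check: 439·1 + 126·(-3) = 61)
  q = 2: r = 4, s = 0 − 2·1 = -2, t = 1 − 2·(-3) = 7  (check: 439·(-2) + 126·7 = 4)
  q = 15: r = 1, s = 1 − 15·(-2) = 31, t = -3 − 15·7 = -108  (check: 439·31 + 126·(-108) = 1)
The row with r = 1 (the gcd) gives the Bezout coefficients s = 31, t = -108.
Result: 439 · (31) + 126 · (-108) = 1.

gcd(439, 126) = 1; s = 31, t = -108 (check: 439·31 + 126·(-108) = 1).


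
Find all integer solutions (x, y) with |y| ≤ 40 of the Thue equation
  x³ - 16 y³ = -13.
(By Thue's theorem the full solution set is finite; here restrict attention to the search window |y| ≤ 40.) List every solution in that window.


The equation is x³ - 16y³ = -13. For fixed y, x³ = 16·y³ − 13, so a solution requires the RHS to be a perfect cube.
Strategy: iterate y from -40 to 40, compute RHS = 16·y³ − 13, and check whether it is a (positive or negative) perfect cube.
Check small values of y:
  y = 0: RHS = -13 is not a perfect cube.
  y = 1: RHS = 3 is not a perfect cube.
  y = -1: RHS = -29 is not a perfect cube.
  y = 2: RHS = 115 is not a perfect cube.
  y = -2: RHS = -141 is not a perfect cube.
  y = 3: RHS = 419 is not a perfect cube.
  y = -3: RHS = -445 is not a perfect cube.
Continuing the search up to |y| = 40 finds no solutions either.
No (x, y) in the scanned range satisfies the equation.

No integer solutions with |y| ≤ 40.


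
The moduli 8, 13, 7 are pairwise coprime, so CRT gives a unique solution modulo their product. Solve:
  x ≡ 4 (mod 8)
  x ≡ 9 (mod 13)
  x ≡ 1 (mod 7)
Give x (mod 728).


Moduli 8, 13, 7 are pairwise coprime; by CRT there is a unique solution modulo M = 8 · 13 · 7 = 728.
Solve pairwise, accumulating the modulus:
  Start with x ≡ 4 (mod 8).
  Combine with x ≡ 9 (mod 13): since gcd(8, 13) = 1, we get a unique residue mod 104.
    Write x = 4 + 8·t and substitute into x ≡ 9 (mod 13): 8·t ≡ 9 − 4 = 5 (mod 13).
    The inverse of 8 mod 13 is 5 (since 8·5 = 40 = 3·13 + 1), so t ≡ 5·5 = 25 ≡ 12 (mod 13).
    Then x = 4 + 8·12 = 100, valid modulo lcm(8, 13) = 104: x ≡ 100 (mod 104).
  Combine with x ≡ 1 (mod 7): since gcd(104, 7) = 1, we get a unique residue mod 728.
    Write x = 100 + 104·t and substitute into x ≡ 1 (mod 7): 104·t ≡ 1 − 100 = -99 (mod 7).
    Reduce coefficients mod 7: 6·t ≡ 6 (mod 7).
    The inverse of 6 mod 7 is 6 (since 6·6 = 36 = 5·7 + 1), so t ≡ 6·6 = 36 ≡ 1 (mod 7).
    Then x = 100 + 104·1 = 204, valid modulo lcm(104, 7) = 728: x ≡ 204 (mod 728).
Verify: 204 mod 8 = 4 ✓, 204 mod 13 = 9 ✓, 204 mod 7 = 1 ✓.

x ≡ 204 (mod 728).


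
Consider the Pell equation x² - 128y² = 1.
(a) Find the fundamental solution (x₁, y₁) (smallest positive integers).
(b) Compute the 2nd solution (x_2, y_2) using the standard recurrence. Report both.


Step 1: Find the fundamental solution (x₁, y₁) of x² - 128y² = 1.
  Expand √128 as a continued fraction. a₀ = ⌊√128⌋ = 11; iterate m_{k+1} = d_k·a_k − m_k, d_{k+1} = (128 − m_{k+1}²)/d_k, a_{k+1} = ⌊(a₀ + m_{k+1})/d_{k+1}⌋ (starting m₀ = 0, d₀ = 1), with convergents p_k = a_k·p_{k-1} + p_{k-2}, q_k = a_k·q_{k-1} + q_{k-2} (p₋₁ = 1, q₋₁ = 0):
  k = 0: a₀ = 11; p₀/q₀ = 11/1; p₀² − 128·q₀² = 121 − 128 = -7.
  k = 1: m = 11, d = 7, a = ⌊(11 + 11)/7⌋ = 3; p/q = (3·11 + 1)/(3·1 + 0) = 34/3; p² − 128·q² = 1156 − 1152 = 4.
  k = 2: m = 10, d = 4, a = ⌊(11 + 10)/4⌋ = 5; p/q = (5·34 + 11)/(5·3 + 1) = 181/16; p² − 128·q² = 32761 − 32768 = -7.
  k = 3: m = 10, d = 7, a = ⌊(11 + 10)/7⌋ = 3; p/q = (3·181 + 34)/(3·16 + 3) = 577/51; p² − 128·q² = 332929 − 332928 = 1.
  The first convergent with p² − 128·q² = 1 gives the fundamental solution (x₁, y₁) = (577, 51).
Step 2: Apply the recurrence (x_{n+1}, y_{n+1}) = (x₁x_n + 128y₁y_n, x₁y_n + y₁x_n) repeatedly.
  From (x_1, y_1) = (577, 51): x_2 = 577·577 + 128·51·51 = 665857; y_2 = 577·51 + 51·577 = 58854.
Step 3: Verify x_2² - 128·y_2² = 443365544449 - 443365544448 = 1 (should be 1). ✓

(x_1, y_1) = (577, 51); (x_2, y_2) = (665857, 58854).


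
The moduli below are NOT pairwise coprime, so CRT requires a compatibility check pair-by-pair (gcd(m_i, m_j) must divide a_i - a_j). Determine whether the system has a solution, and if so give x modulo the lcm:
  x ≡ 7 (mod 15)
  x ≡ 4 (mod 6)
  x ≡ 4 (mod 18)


Moduli 15, 6, 18 are not pairwise coprime, so CRT works modulo lcm(m_i) when all pairwise compatibility conditions hold.
Pairwise compatibility: gcd(m_i, m_j) must divide a_i - a_j for every pair.
Merge one congruence at a time:
  Start: x ≡ 7 (mod 15).
  Combine with x ≡ 4 (mod 6): gcd(15, 6) = 3; 4 - 7 = -3, which IS divisible by 3, so compatible.
    Write x = 7 + 15·t and substitute into x ≡ 4 (mod 6): 15·t ≡ 4 − 7 = -3 (mod 6).
    Divide the congruence (and modulus) by g = 3: 5·t ≡ -1 (mod 2).
    Reduce coefficients mod 2: 1·t ≡ 1 (mod 2).
    So t ≡ 1 (mod 2).
    Then x = 7 + 15·1 = 22, valid modulo lcm(15, 6) = 30: x ≡ 22 (mod 30).
  Combine with x ≡ 4 (mod 18): gcd(30, 18) = 6; 4 - 22 = -18, which IS divisible by 6, so compatible.
    Write x = 22 + 30·t and substitute into x ≡ 4 (mod 18): 30·t ≡ 4 − 22 = -18 (mod 18).
    Divide the congruence (and modulus) by g = 6: 5·t ≡ -3 (mod 3).
    Reduce coefficients mod 3: 2·t ≡ 0 (mod 3).
    The inverse of 2 mod 3 is 2 (since 2·2 = 4 = 1·3 + 1), so t ≡ 2·0 = 0 ≡ 0 (mod 3).
    Then x = 22 + 30·0 = 22, valid modulo lcm(30, 18) = 90: x ≡ 22 (mod 90).
Verify: 22 mod 15 = 7, 22 mod 6 = 4, 22 mod 18 = 4.

x ≡ 22 (mod 90).


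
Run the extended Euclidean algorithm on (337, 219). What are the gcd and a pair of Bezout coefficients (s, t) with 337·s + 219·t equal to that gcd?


Euclidean algorithm on (337, 219) — divide until remainder is 0:
  337 = 1 · 219 + 118
  219 = 1 · 118 + 101
  118 = 1 · 101 + 17
  101 = 5 · 17 + 16
  17 = 1 · 16 + 1
  16 = 16 · 1 + 0
gcd(337, 219) = 1.
Track Bezout coefficients alongside the remainders: start with r₀ = 337 = a·1 + b·0 (s = 1, t = 0) and r₁ = 219 = a·0 + b·1 (s = 0, t = 1); each new remainder r_{k+1} = r_{k-1} − q_k·r_k inherits s_{k+1} = s_{k-1} − q_k·s_k, t_{k+1} = t_{k-1} − q_k·t_k, so r_k = a·s_k + b·t_k at every step:
  q = 1: r = 118, s = 1 − 1·0 = 1, t = 0 − 1·1 = -1  (check: 337·1 + 219·(-1) = 118)
  q = 1: r = 101, s = 0 − 1·1 = -1, t = 1 − 1·(-1) = 2  (check: 337·(-1) + 219·2 = 101)
  q = 1: r = 17, s = 1 − 1·(-1) = 2, t = -1 − 1·2 = -3  (check: 337·2 + 219·(-3) = 17)
  q = 5: r = 16, s = -1 − 5·2 = -11, t = 2 − 5·(-3) = 17  (check: 337·(-11) + 219·17 = 16)
  q = 1: r = 1, s = 2 − 1·(-11) = 13, t = -3 − 1·17 = -20  (check: 337·13 + 219·(-20) = 1)
The row with r = 1 (the gcd) gives the Bezout coefficients s = 13, t = -20.
Result: 337 · (13) + 219 · (-20) = 1.

gcd(337, 219) = 1; s = 13, t = -20 (check: 337·13 + 219·(-20) = 1).


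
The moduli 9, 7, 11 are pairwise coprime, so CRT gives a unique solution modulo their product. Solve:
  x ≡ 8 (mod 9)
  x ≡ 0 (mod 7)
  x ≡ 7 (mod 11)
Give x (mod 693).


Moduli 9, 7, 11 are pairwise coprime; by CRT there is a unique solution modulo M = 9 · 7 · 11 = 693.
Solve pairwise, accumulating the modulus:
  Start with x ≡ 8 (mod 9).
  Combine with x ≡ 0 (mod 7): since gcd(9, 7) = 1, we get a unique residue mod 63.
    Write x = 8 + 9·t and substitute into x ≡ 0 (mod 7): 9·t ≡ 0 − 8 = -8 (mod 7).
    Reduce coefficients mod 7: 2·t ≡ 6 (mod 7).
    The inverse of 2 mod 7 is 4 (since 2·4 = 8 = 1·7 + 1), so t ≡ 4·6 = 24 ≡ 3 (mod 7).
    Then x = 8 + 9·3 = 35, valid modulo lcm(9, 7) = 63: x ≡ 35 (mod 63).
  Combine with x ≡ 7 (mod 11): since gcd(63, 11) = 1, we get a unique residue mod 693.
    Write x = 35 + 63·t and substitute into x ≡ 7 (mod 11): 63·t ≡ 7 − 35 = -28 (mod 11).
    Reduce coefficients mod 11: 8·t ≡ 5 (mod 11).
    The inverse of 8 mod 11 is 7 (since 8·7 = 56 = 5·11 + 1), so t ≡ 7·5 = 35 ≡ 2 (mod 11).
    Then x = 35 + 63·2 = 161, valid modulo lcm(63, 11) = 693: x ≡ 161 (mod 693).
Verify: 161 mod 9 = 8 ✓, 161 mod 7 = 0 ✓, 161 mod 11 = 7 ✓.

x ≡ 161 (mod 693).


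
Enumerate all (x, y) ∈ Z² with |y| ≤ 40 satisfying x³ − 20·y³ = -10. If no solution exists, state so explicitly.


The equation is x³ - 20y³ = -10. For fixed y, x³ = 20·y³ − 10, so a solution requires the RHS to be a perfect cube.
Strategy: iterate y from -40 to 40, compute RHS = 20·y³ − 10, and check whether it is a (positive or negative) perfect cube.
Check small values of y:
  y = 0: RHS = -10 is not a perfect cube.
  y = 1: RHS = 10 is not a perfect cube.
  y = -1: RHS = -30 is not a perfect cube.
  y = 2: RHS = 150 is not a perfect cube.
  y = -2: RHS = -170 is not a perfect cube.
  y = 3: RHS = 530 is not a perfect cube.
  y = -3: RHS = -550 is not a perfect cube.
Continuing the search up to |y| = 40 finds no solutions either.
No (x, y) in the scanned range satisfies the equation.

No integer solutions with |y| ≤ 40.


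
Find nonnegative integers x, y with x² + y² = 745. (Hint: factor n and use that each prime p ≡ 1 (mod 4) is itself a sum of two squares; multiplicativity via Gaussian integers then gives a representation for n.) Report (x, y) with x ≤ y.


Step 1: Factor n = 745 = 5 · 149.
Step 2: Check the mod-4 condition on each prime factor: 5 ≡ 1 (mod 4), exponent 1; 149 ≡ 1 (mod 4), exponent 1.
All primes ≡ 3 (mod 4) appear to even exponent (or don't appear), so by the two-squares theorem n IS expressible as a sum of two squares.
Step 3: Build a representation. Here n = 5 · 149 is a product of primes ≡ 1 (mod 4). Each prime p ≡ 1 (mod 4) is itself a sum of two squares; find a² by testing p − a² for a perfect square:
  5: 5 − 1² = 4 = 2² ⇒ 5 = 1² + 2².
  149: 149 − 1² = 148, 149 − 2² = 145, 149 − 3² = 140, 149 − 4² = 133, 149 − 5² = 124, 149 − 6² = 113, 149 − 7² = 100 = 10² ⇒ 149 = 7² + 10².
  Combine using the Brahmagupta–Fibonacci identity (a² + b²)(c² + d²) = (ac − bd)² + (ad + bc)² = (ac + bd)² + (ad − bc)²:
  5 · 149 = 745: from (1² + 2²)(7² + 10²), take (1·7 − 2·10, 1·10 + 2·7) = (7 − 20, 10 + 14) = (-13, 24); dropping signs (only squares matter) gives (13, 24); check 13² + 24² = 169 + 576 = 745 ✓.
Step 4: Order so x ≤ y and verify: 13² + 24² = 169 + 576 = 745 = n. ✓

n = 745 = 13² + 24² (one valid representation with x ≤ y).


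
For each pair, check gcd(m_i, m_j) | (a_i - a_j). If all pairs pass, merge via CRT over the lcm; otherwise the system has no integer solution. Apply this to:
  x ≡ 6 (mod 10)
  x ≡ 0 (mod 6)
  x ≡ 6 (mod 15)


Moduli 10, 6, 15 are not pairwise coprime, so CRT works modulo lcm(m_i) when all pairwise compatibility conditions hold.
Pairwise compatibility: gcd(m_i, m_j) must divide a_i - a_j for every pair.
Merge one congruence at a time:
  Start: x ≡ 6 (mod 10).
  Combine with x ≡ 0 (mod 6): gcd(10, 6) = 2; 0 - 6 = -6, which IS divisible by 2, so compatible.
    Write x = 6 + 10·t and substitute into x ≡ 0 (mod 6): 10·t ≡ 0 − 6 = -6 (mod 6).
    Divide the congruence (and modulus) by g = 2: 5·t ≡ -3 (mod 3).
    Reduce coefficients mod 3: 2·t ≡ 0 (mod 3).
    The inverse of 2 mod 3 is 2 (since 2·2 = 4 = 1·3 + 1), so t ≡ 2·0 = 0 ≡ 0 (mod 3).
    Then x = 6 + 10·0 = 6, valid modulo lcm(10, 6) = 30: x ≡ 6 (mod 30).
  Combine with x ≡ 6 (mod 15): gcd(30, 15) = 15; 6 - 6 = 0, which IS divisible by 15, so compatible.
    Write x = 6 + 30·t and substitute into x ≡ 6 (mod 15): 30·t ≡ 6 − 6 = 0 (mod 15).
    Divide the congruence (and modulus) by g = 15: 2·t ≡ 0 (mod 1).
    Modulo 1 every t works; take t = 0.
    Then x = 6 + 30·0 = 6, valid modulo lcm(30, 15) = 30: x ≡ 6 (mod 30).
Verify: 6 mod 10 = 6, 6 mod 6 = 0, 6 mod 15 = 6.

x ≡ 6 (mod 30).


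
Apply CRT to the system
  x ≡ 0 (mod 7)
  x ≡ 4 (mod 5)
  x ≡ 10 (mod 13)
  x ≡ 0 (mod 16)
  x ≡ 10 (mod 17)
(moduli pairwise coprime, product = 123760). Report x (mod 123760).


Product of moduli M = 7 · 5 · 13 · 16 · 17 = 123760.
Merge one congruence at a time:
  Start: x ≡ 0 (mod 7).
  Combine with x ≡ 4 (mod 5); new modulus lcm = 35.
    Write x = 0 + 7·t and substitute into x ≡ 4 (mod 5): 7·t ≡ 4 − 0 = 4 (mod 5).
    Reduce coefficients mod 5: 2·t ≡ 4 (mod 5).
    The inverse of 2 mod 5 is 3 (since 2·3 = 6 = 1·5 + 1), so t ≡ 3·4 = 12 ≡ 2 (mod 5).
    Then x = 0 + 7·2 = 14, valid modulo lcm(7, 5) = 35: x ≡ 14 (mod 35).
  Combine with x ≡ 10 (mod 13); new modulus lcm = 455.
    Write x = 14 + 35·t and substitute into x ≡ 10 (mod 13): 35·t ≡ 10 − 14 = -4 (mod 13).
    Reduce coefficients mod 13: 9·t ≡ 9 (mod 13).
    The inverse of 9 mod 13 is 3 (since 9·3 = 27 = 2·13 + 1), so t ≡ 3·9 = 27 ≡ 1 (mod 13).
    Then x = 14 + 35·1 = 49, valid modulo lcm(35, 13) = 455: x ≡ 49 (mod 455).
  Combine with x ≡ 0 (mod 16); new modulus lcm = 7280.
    Write x = 49 + 455·t and substitute into x ≡ 0 (mod 16): 455·t ≡ 0 − 49 = -49 (mod 16).
    Reduce coefficients mod 16: 7·t ≡ 15 (mod 16).
    The inverse of 7 mod 16 is 7 (since 7·7 = 49 = 3·16 + 1), so t ≡ 7·15 = 105 ≡ 9 (mod 16).
    Then x = 49 + 455·9 = 4144, valid modulo lcm(455, 16) = 7280: x ≡ 4144 (mod 7280).
  Combine with x ≡ 10 (mod 17); new modulus lcm = 123760.
    Write x = 4144 + 7280·t and substitute into x ≡ 10 (mod 17): 7280·t ≡ 10 − 4144 = -4134 (mod 17).
    Reduce coefficients mod 17: 4·t ≡ 14 (mod 17).
    The inverse of 4 mod 17 is 13 (since 4·13 = 52 = 3·17 + 1), so t ≡ 13·14 = 182 ≡ 12 (mod 17).
    Then x = 4144 + 7280·12 = 91504, valid modulo lcm(7280, 17) = 123760: x ≡ 91504 (mod 123760).
Verify against each original: 91504 mod 7 = 0, 91504 mod 5 = 4, 91504 mod 13 = 10, 91504 mod 16 = 0, 91504 mod 17 = 10.

x ≡ 91504 (mod 123760).


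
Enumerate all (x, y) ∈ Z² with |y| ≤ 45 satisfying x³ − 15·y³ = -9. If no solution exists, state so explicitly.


The equation is x³ - 15y³ = -9. For fixed y, x³ = 15·y³ − 9, so a solution requires the RHS to be a perfect cube.
Strategy: iterate y from -45 to 45, compute RHS = 15·y³ − 9, and check whether it is a (positive or negative) perfect cube.
Check small values of y:
  y = 0: RHS = -9 is not a perfect cube.
  y = 1: RHS = 6 is not a perfect cube.
  y = -1: RHS = -24 is not a perfect cube.
  y = 2: RHS = 111 is not a perfect cube.
  y = -2: RHS = -129 is not a perfect cube.
  y = 3: RHS = 396 is not a perfect cube.
  y = -3: RHS = -414 is not a perfect cube.
Continuing the search up to |y| = 45 finds no solutions either.
No (x, y) in the scanned range satisfies the equation.

No integer solutions with |y| ≤ 45.


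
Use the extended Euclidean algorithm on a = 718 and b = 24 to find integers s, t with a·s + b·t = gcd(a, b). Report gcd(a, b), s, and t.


Euclidean algorithm on (718, 24) — divide until remainder is 0:
  718 = 29 · 24 + 22
  24 = 1 · 22 + 2
  22 = 11 · 2 + 0
gcd(718, 24) = 2.
Track Bezout coefficients alongside the remainders: start with r₀ = 718 = a·1 + b·0 (s = 1, t = 0) and r₁ = 24 = a·0 + b·1 (s = 0, t = 1); each new remainder r_{k+1} = r_{k-1} − q_k·r_k inherits s_{k+1} = s_{k-1} − q_k·s_k, t_{k+1} = t_{k-1} − q_k·t_k, so r_k = a·s_k + b·t_k at every step:
  q = 29: r = 22, s = 1 − 29·0 = 1, t = 0 − 29·1 = -29  (check: 718·1 + 24·(-29) = 22)
  q = 1: r = 2, s = 0 − 1·1 = -1, t = 1 − 1·(-29) = 30  (check: 718·(-1) + 24·30 = 2)
The row with r = 2 (the gcd) gives the Bezout coefficients s = -1, t = 30.
Result: 718 · (-1) + 24 · (30) = 2.

gcd(718, 24) = 2; s = -1, t = 30 (check: 718·(-1) + 24·30 = 2).


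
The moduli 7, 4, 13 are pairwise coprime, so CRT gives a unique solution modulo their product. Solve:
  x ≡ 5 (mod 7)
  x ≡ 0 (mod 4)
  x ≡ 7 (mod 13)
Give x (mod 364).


Moduli 7, 4, 13 are pairwise coprime; by CRT there is a unique solution modulo M = 7 · 4 · 13 = 364.
Solve pairwise, accumulating the modulus:
  Start with x ≡ 5 (mod 7).
  Combine with x ≡ 0 (mod 4): since gcd(7, 4) = 1, we get a unique residue mod 28.
    Write x = 5 + 7·t and substitute into x ≡ 0 (mod 4): 7·t ≡ 0 − 5 = -5 (mod 4).
    Reduce coefficients mod 4: 3·t ≡ 3 (mod 4).
    The inverse of 3 mod 4 is 3 (since 3·3 = 9 = 2·4 + 1), so t ≡ 3·3 = 9 ≡ 1 (mod 4).
    Then x = 5 + 7·1 = 12, valid modulo lcm(7, 4) = 28: x ≡ 12 (mod 28).
  Combine with x ≡ 7 (mod 13): since gcd(28, 13) = 1, we get a unique residue mod 364.
    Write x = 12 + 28·t and substitute into x ≡ 7 (mod 13): 28·t ≡ 7 − 12 = -5 (mod 13).
    Reduce coefficients mod 13: 2·t ≡ 8 (mod 13).
    The inverse of 2 mod 13 is 7 (since 2·7 = 14 = 1·13 + 1), so t ≡ 7·8 = 56 ≡ 4 (mod 13).
    Then x = 12 + 28·4 = 124, valid modulo lcm(28, 13) = 364: x ≡ 124 (mod 364).
Verify: 124 mod 7 = 5 ✓, 124 mod 4 = 0 ✓, 124 mod 13 = 7 ✓.

x ≡ 124 (mod 364).


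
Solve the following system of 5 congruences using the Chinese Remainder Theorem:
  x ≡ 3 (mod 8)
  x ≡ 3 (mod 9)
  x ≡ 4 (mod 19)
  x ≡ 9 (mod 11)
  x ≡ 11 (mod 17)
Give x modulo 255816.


Product of moduli M = 8 · 9 · 19 · 11 · 17 = 255816.
Merge one congruence at a time:
  Start: x ≡ 3 (mod 8).
  Combine with x ≡ 3 (mod 9); new modulus lcm = 72.
    Write x = 3 + 8·t and substitute into x ≡ 3 (mod 9): 8·t ≡ 3 − 3 = 0 (mod 9).
    The inverse of 8 mod 9 is 8 (since 8·8 = 64 = 7·9 + 1), so t ≡ 8·0 = 0 ≡ 0 (mod 9).
    Then x = 3 + 8·0 = 3, valid modulo lcm(8, 9) = 72: x ≡ 3 (mod 72).
  Combine with x ≡ 4 (mod 19); new modulus lcm = 1368.
    Write x = 3 + 72·t and substitute into x ≡ 4 (mod 19): 72·t ≡ 4 − 3 = 1 (mod 19).
    Reduce coefficients mod 19: 15·t ≡ 1 (mod 19).
    The inverse of 15 mod 19 is 14 (since 15·14 = 210 = 11·19 + 1), so t ≡ 14·1 = 14 ≡ 14 (mod 19).
    Then x = 3 + 72·14 = 1011, valid modulo lcm(72, 19) = 1368: x ≡ 1011 (mod 1368).
  Combine with x ≡ 9 (mod 11); new modulus lcm = 15048.
    Write x = 1011 + 1368·t and substitute into x ≡ 9 (mod 11): 1368·t ≡ 9 − 1011 = -1002 (mod 11).
    Reduce coefficients mod 11: 4·t ≡ 10 (mod 11).
    The inverse of 4 mod 11 is 3 (since 4·3 = 12 = 1·11 + 1), so t ≡ 3·10 = 30 ≡ 8 (mod 11).
    Then x = 1011 + 1368·8 = 11955, valid modulo lcm(1368, 11) = 15048: x ≡ 11955 (mod 15048).
  Combine with x ≡ 11 (mod 17); new modulus lcm = 255816.
    Write x = 11955 + 15048·t and substitute into x ≡ 11 (mod 17): 15048·t ≡ 11 − 11955 = -11944 (mod 17).
    Reduce coefficients mod 17: 3·t ≡ 7 (mod 17).
    The inverse of 3 mod 17 is 6 (since 3·6 = 18 = 1·17 + 1), so t ≡ 6·7 = 42 ≡ 8 (mod 17).
    Then x = 11955 + 15048·8 = 132339, valid modulo lcm(15048, 17) = 255816: x ≡ 132339 (mod 255816).
Verify against each original: 132339 mod 8 = 3, 132339 mod 9 = 3, 132339 mod 19 = 4, 132339 mod 11 = 9, 132339 mod 17 = 11.

x ≡ 132339 (mod 255816).


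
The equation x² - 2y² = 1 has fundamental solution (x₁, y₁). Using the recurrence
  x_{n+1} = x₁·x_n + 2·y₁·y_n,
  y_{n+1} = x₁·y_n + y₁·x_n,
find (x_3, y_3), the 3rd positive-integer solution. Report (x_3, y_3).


Step 1: Find the fundamental solution (x₁, y₁) of x² - 2y² = 1.
  Expand √2 as a continued fraction. a₀ = ⌊√2⌋ = 1; iterate m_{k+1} = d_k·a_k − m_k, d_{k+1} = (2 − m_{k+1}²)/d_k, a_{k+1} = ⌊(a₀ + m_{k+1})/d_{k+1}⌋ (starting m₀ = 0, d₀ = 1), with convergents p_k = a_k·p_{k-1} + p_{k-2}, q_k = a_k·q_{k-1} + q_{k-2} (p₋₁ = 1, q₋₁ = 0):
  k = 0: a₀ = 1; p₀/q₀ = 1/1; p₀² − 2·q₀² = 1 − 2 = -1.
  k = 1: m = 1, d = 1, a = ⌊(1 + 1)/1⌋ = 2; p/q = (2·1 + 1)/(2·1 + 0) = 3/2; p² − 2·q² = 9 − 8 = 1.
  The first convergent with p² − 2·q² = 1 gives the fundamental solution (x₁, y₁) = (3, 2).
Step 2: Apply the recurrence (x_{n+1}, y_{n+1}) = (x₁x_n + 2y₁y_n, x₁y_n + y₁x_n) repeatedly.
  From (x_1, y_1) = (3, 2): x_2 = 3·3 + 2·2·2 = 17; y_2 = 3·2 + 2·3 = 12.
  From (x_2, y_2) = (17, 12): x_3 = 3·17 + 2·2·12 = 99; y_3 = 3·12 + 2·17 = 70.
Step 3: Verify x_3² - 2·y_3² = 9801 - 9800 = 1 (should be 1). ✓

(x_1, y_1) = (3, 2); (x_3, y_3) = (99, 70).


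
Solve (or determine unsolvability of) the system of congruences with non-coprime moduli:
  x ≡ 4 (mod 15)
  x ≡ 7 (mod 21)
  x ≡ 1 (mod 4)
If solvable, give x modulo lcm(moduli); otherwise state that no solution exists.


Moduli 15, 21, 4 are not pairwise coprime, so CRT works modulo lcm(m_i) when all pairwise compatibility conditions hold.
Pairwise compatibility: gcd(m_i, m_j) must divide a_i - a_j for every pair.
Merge one congruence at a time:
  Start: x ≡ 4 (mod 15).
  Combine with x ≡ 7 (mod 21): gcd(15, 21) = 3; 7 - 4 = 3, which IS divisible by 3, so compatible.
    Write x = 4 + 15·t and substitute into x ≡ 7 (mod 21): 15·t ≡ 7 − 4 = 3 (mod 21).
    Divide the congruence (and modulus) by g = 3: 5·t ≡ 1 (mod 7).
    The inverse of 5 mod 7 is 3 (since 5·3 = 15 = 2·7 + 1), so t ≡ 3·1 = 3 ≡ 3 (mod 7).
    Then x = 4 + 15·3 = 49, valid modulo lcm(15, 21) = 105: x ≡ 49 (mod 105).
  Combine with x ≡ 1 (mod 4): gcd(105, 4) = 1; 1 - 49 = -48, which IS divisible by 1, so compatible.
    Write x = 49 + 105·t and substitute into x ≡ 1 (mod 4): 105·t ≡ 1 − 49 = -48 (mod 4).
    Reduce coefficients mod 4: 1·t ≡ 0 (mod 4).
    So t ≡ 0 (mod 4).
    Then x = 49 + 105·0 = 49, valid modulo lcm(105, 4) = 420: x ≡ 49 (mod 420).
Verify: 49 mod 15 = 4, 49 mod 21 = 7, 49 mod 4 = 1.

x ≡ 49 (mod 420).


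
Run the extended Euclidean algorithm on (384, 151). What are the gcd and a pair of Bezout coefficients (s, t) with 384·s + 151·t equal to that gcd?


Euclidean algorithm on (384, 151) — divide until remainder is 0:
  384 = 2 · 151 + 82
  151 = 1 · 82 + 69
  82 = 1 · 69 + 13
  69 = 5 · 13 + 4
  13 = 3 · 4 + 1
  4 = 4 · 1 + 0
gcd(384, 151) = 1.
Track Bezout coefficients alongside the remainders: start with r₀ = 384 = a·1 + b·0 (s = 1, t = 0) and r₁ = 151 = a·0 + b·1 (s = 0, t = 1); each new remainder r_{k+1} = r_{k-1} − q_k·r_k inherits s_{k+1} = s_{k-1} − q_k·s_k, t_{k+1} = t_{k-1} − q_k·t_k, so r_k = a·s_k + b·t_k at every step:
  q = 2: r = 82, s = 1 − 2·0 = 1, t = 0 − 2·1 = -2  (check: 384·1 + 151·(-2) = 82)
  q = 1: r = 69, s = 0 − 1·1 = -1, t = 1 − 1·(-2) = 3  (check: 384·(-1) + 151·3 = 69)
  q = 1: r = 13, s = 1 − 1·(-1) = 2, t = -2 − 1·3 = -5  (check: 384·2 + 151·(-5) = 13)
  q = 5: r = 4, s = -1 − 5·2 = -11, t = 3 − 5·(-5) = 28  (check: 384·(-11) + 151·28 = 4)
  q = 3: r = 1, s = 2 − 3·(-11) = 35, t = -5 − 3·28 = -89  (check: 384·35 + 151·(-89) = 1)
The row with r = 1 (the gcd) gives the Bezout coefficients s = 35, t = -89.
Result: 384 · (35) + 151 · (-89) = 1.

gcd(384, 151) = 1; s = 35, t = -89 (check: 384·35 + 151·(-89) = 1).


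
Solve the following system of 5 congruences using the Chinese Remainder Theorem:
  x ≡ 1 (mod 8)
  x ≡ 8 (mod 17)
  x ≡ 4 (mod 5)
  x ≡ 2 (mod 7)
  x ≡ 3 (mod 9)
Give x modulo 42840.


Product of moduli M = 8 · 17 · 5 · 7 · 9 = 42840.
Merge one congruence at a time:
  Start: x ≡ 1 (mod 8).
  Combine with x ≡ 8 (mod 17); new modulus lcm = 136.
    Write x = 1 + 8·t and substitute into x ≡ 8 (mod 17): 8·t ≡ 8 − 1 = 7 (mod 17).
    The inverse of 8 mod 17 is 15 (since 8·15 = 120 = 7·17 + 1), so t ≡ 15·7 = 105 ≡ 3 (mod 17).
    Then x = 1 + 8·3 = 25, valid modulo lcm(8, 17) = 136: x ≡ 25 (mod 136).
  Combine with x ≡ 4 (mod 5); new modulus lcm = 680.
    Write x = 25 + 136·t and substitute into x ≡ 4 (mod 5): 136·t ≡ 4 − 25 = -21 (mod 5).
    Reduce coefficients mod 5: 1·t ≡ 4 (mod 5).
    So t ≡ 4 (mod 5).
    Then x = 25 + 136·4 = 569, valid modulo lcm(136, 5) = 680: x ≡ 569 (mod 680).
  Combine with x ≡ 2 (mod 7); new modulus lcm = 4760.
    Write x = 569 + 680·t and substitute into x ≡ 2 (mod 7): 680·t ≡ 2 − 569 = -567 (mod 7).
    Reduce coefficients mod 7: 1·t ≡ 0 (mod 7).
    So t ≡ 0 (mod 7).
    Then x = 569 + 680·0 = 569, valid modulo lcm(680, 7) = 4760: x ≡ 569 (mod 4760).
  Combine with x ≡ 3 (mod 9); new modulus lcm = 42840.
    Write x = 569 + 4760·t and substitute into x ≡ 3 (mod 9): 4760·t ≡ 3 − 569 = -566 (mod 9).
    Reduce coefficients mod 9: 8·t ≡ 1 (mod 9).
    The inverse of 8 mod 9 is 8 (since 8·8 = 64 = 7·9 + 1), so t ≡ 8·1 = 8 ≡ 8 (mod 9).
    Then x = 569 + 4760·8 = 38649, valid modulo lcm(4760, 9) = 42840: x ≡ 38649 (mod 42840).
Verify against each original: 38649 mod 8 = 1, 38649 mod 17 = 8, 38649 mod 5 = 4, 38649 mod 7 = 2, 38649 mod 9 = 3.

x ≡ 38649 (mod 42840).


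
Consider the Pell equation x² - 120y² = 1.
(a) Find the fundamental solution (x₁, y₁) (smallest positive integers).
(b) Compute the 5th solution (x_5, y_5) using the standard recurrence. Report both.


Step 1: Find the fundamental solution (x₁, y₁) of x² - 120y² = 1.
  Expand √120 as a continued fraction. a₀ = ⌊√120⌋ = 10; iterate m_{k+1} = d_k·a_k − m_k, d_{k+1} = (120 − m_{k+1}²)/d_k, a_{k+1} = ⌊(a₀ + m_{k+1})/d_{k+1}⌋ (starting m₀ = 0, d₀ = 1), with convergents p_k = a_k·p_{k-1} + p_{k-2}, q_k = a_k·q_{k-1} + q_{k-2} (p₋₁ = 1, q₋₁ = 0):
  k = 0: a₀ = 10; p₀/q₀ = 10/1; p₀² − 120·q₀² = 100 − 120 = -20.
  k = 1: m = 10, d = 20, a = ⌊(10 + 10)/20⌋ = 1; p/q = (1·10 + 1)/(1·1 + 0) = 11/1; p² − 120·q² = 121 − 120 = 1.
  The first convergent with p² − 120·q² = 1 gives the fundamental solution (x₁, y₁) = (11, 1).
Step 2: Apply the recurrence (x_{n+1}, y_{n+1}) = (x₁x_n + 120y₁y_n, x₁y_n + y₁x_n) repeatedly.
  From (x_1, y_1) = (11, 1): x_2 = 11·11 + 120·1·1 = 241; y_2 = 11·1 + 1·11 = 22.
  From (x_2, y_2) = (241, 22): x_3 = 11·241 + 120·1·22 = 5291; y_3 = 11·22 + 1·241 = 483.
  From (x_3, y_3) = (5291, 483): x_4 = 11·5291 + 120·1·483 = 116161; y_4 = 11·483 + 1·5291 = 10604.
  From (x_4, y_4) = (116161, 10604): x_5 = 11·116161 + 120·1·10604 = 2550251; y_5 = 11·10604 + 1·116161 = 232805.
Step 3: Verify x_5² - 120·y_5² = 6503780163001 - 6503780163000 = 1 (should be 1). ✓

(x_1, y_1) = (11, 1); (x_5, y_5) = (2550251, 232805).
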